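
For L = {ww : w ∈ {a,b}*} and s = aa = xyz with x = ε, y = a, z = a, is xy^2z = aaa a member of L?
No

xy²z = ε · aa · a = aaa.
aaa has odd length 3, so it cannot be written as ww and is not in L.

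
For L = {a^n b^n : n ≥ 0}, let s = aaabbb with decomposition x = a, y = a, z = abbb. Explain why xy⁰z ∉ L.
xy⁰z = aabbb ∉ L

Pumping with i = 0 replaces y = a by y⁰ = ε:
- Original: s = xyz = aaabbb; aaabbb = a^3 b^3 has equal counts (3 = 3), so it is in L
- Pumped: xy⁰z = a · ε · abbb = aabbb
- aabbb has 2 a's and 3 b's; 2 ≠ 3, so it is not in L

The pumping lemma would require xy⁰z ∈ L, so this decomposition yields a contradiction.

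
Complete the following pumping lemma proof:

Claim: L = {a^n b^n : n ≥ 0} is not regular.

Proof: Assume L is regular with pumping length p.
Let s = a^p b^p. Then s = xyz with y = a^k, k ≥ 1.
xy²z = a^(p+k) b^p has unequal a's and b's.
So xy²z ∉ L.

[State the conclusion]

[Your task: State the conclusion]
This contradicts the pumping lemma for regular languages,
which guarantees xy^i z ∈ L for all i ≥ 0.

Since our assumption that L is regular leads to a contradiction,
we conclude that L = {a^n b^n : n ≥ 0} is NOT regular. ∎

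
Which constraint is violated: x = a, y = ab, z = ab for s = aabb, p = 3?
Violated: xyz = s

The decomposition x = a, y = ab, z = ab for s = aabb with p = 3
violates the constraint: xyz = s

xyz = 'a' + 'ab' + 'ab' = 'aabab' ≠ 'aabb' = s. The decomposition doesn't reconstruct s.

Pumping lemma constraints:
1. xyz = s (decomposition is valid)
2. |xy| ≤ p
3. |y| > 0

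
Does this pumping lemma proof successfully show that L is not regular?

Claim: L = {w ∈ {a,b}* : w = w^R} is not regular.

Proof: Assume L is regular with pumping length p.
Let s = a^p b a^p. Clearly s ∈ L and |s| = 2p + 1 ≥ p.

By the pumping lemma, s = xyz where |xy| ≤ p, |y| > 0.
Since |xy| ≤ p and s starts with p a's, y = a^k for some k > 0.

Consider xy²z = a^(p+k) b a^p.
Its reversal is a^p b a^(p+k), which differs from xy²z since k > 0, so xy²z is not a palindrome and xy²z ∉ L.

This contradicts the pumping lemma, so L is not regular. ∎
The proof is correct.

This proof is valid because:
1. s = a^p b a^p is in L and is chosen in terms of p, so |s| ≥ p holds for every p
2. The decomposition analysis is correct: |xy| ≤ p forces y to lie inside the leading a's
3. The contradiction is valid: a^(p+k) b a^p has more a's before the b than after it, so it is not a palindrome
4. The conclusion follows logically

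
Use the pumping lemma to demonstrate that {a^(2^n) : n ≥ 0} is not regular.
Assume for contradiction that L is regular, and let p ≥ 1 be the pumping length given by the pumping lemma.
Choose s = a^(2^p). Then s ∈ L and |s| = 2^p ≥ p.
By the pumping lemma, s = xyz for some x, y, z with |xy| ≤ p, |y| ≥ 1, and xy^i z ∈ L for every i ≥ 0.
Here y = a^k for some k with 1 ≤ k ≤ |xy| ≤ p, and p < 2^p.

Take i = 2: |xy²z| = 2^p + k.
Now 2^p < 2^p + k ≤ 2^p + p < 2^p + 2^p = 2^(p+1).
So |xy²z| lies strictly between the consecutive powers of two 2^p and 2^(p+1), hence is not a power of 2, and xy²z ∉ L.

This contradicts the pumping lemma, which requires xy^i z ∈ L for all i ≥ 0.
Hence L = {a^(2^n) : n ≥ 0} is not regular. ∎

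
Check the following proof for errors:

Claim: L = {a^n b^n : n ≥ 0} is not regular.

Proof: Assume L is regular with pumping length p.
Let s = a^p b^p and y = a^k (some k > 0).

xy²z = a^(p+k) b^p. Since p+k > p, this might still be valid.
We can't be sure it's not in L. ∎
The proof is INCORRECT.

Error: The conclusion is wrong.
xy²z = a^(p+k) b^p is definitely NOT in L because the number of a's (p+k) ≠ number of b's (p).
The proof incorrectly doubts what is actually a valid contradiction.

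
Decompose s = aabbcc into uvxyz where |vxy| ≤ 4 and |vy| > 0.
u='a', v='a', x='bb', y='c', z='c'

For s = aabbcc with pumping length p = 4:

One valid decomposition:
- u = 'a'
- v = 'a'
- x = 'bb'
- y = 'c'
- z = 'c'

Verification:
- uvxyz = 'a' + 'a' + 'bb' + 'c' + 'c' = aabbcc ✓
- |vxy| = |'abbc'| = 4 ≤ 4 ✓
- |vy| = |'ac'| = 2 > 0 ✓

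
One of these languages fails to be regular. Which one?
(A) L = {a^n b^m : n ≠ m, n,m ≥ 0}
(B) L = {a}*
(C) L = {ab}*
(A) {a^n b^m : n ≠ m, n,m ≥ 0}

(A) L = {a^n b^m : n ≠ m, n,m ≥ 0} is NOT regular.

The pumping lemma can be used to prove this:
After pumping a's, we can make n = m

The other languages are regular because they can be recognized by finite automata.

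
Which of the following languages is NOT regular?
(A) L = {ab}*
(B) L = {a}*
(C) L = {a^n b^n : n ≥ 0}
(C) {a^n b^n : n ≥ 0}

(C) L = {a^n b^n : n ≥ 0} is NOT regular.

The pumping lemma can be used to prove this:
After pumping, the number of a's and b's become unequal

The other languages are regular because they can be recognized by finite automata.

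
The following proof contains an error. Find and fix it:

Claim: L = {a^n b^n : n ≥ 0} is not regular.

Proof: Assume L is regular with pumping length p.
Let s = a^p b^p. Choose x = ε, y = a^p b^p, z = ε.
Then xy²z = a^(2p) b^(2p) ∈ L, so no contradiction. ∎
Error: The decomposition violates |xy| ≤ p. With y = a^p b^p, |xy| = |y| = 2p > p. (The proof also miscomputes xy²z, which would be a^p b^p a^p b^p rather than a^(2p) b^(2p), and it wrongly treats one harmless decomposition as settling the matter — the prover does not get to choose the decomposition.)

Correction: The pumping lemma requires |xy| ≤ p, and the argument must handle every decomposition satisfying |xy| ≤ p, |y| ≥ 1. Since s starts with p a's, any such y consists only of a's, say y = a^k with k ≥ 1. Then xy²z = a^(p+k) b^p has unequal numbers of a's and b's, so xy²z ∉ L — the required contradiction.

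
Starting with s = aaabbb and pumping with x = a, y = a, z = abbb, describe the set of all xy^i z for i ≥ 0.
{xy^i z : i ≥ 0} = {a^(2+i) b^3 : i ≥ 0} = {aabbb, aaabbb, aaaabbb, ...}

With x = a, y = a, z = abbb: Starting with aaabbb and pumping the second 'a', we get strings with 2+i a's followed by 3 b's for i = 0, 1, 2, ...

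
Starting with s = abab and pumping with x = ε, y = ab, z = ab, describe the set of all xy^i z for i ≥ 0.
{xy^i z : i ≥ 0} = {(ab)^(i+1) : i ≥ 0} = {ab, abab, ababab, ...}

With x = ε, y = ab, z = ab: Pumping 'ab' gives strings of alternating a's and b's.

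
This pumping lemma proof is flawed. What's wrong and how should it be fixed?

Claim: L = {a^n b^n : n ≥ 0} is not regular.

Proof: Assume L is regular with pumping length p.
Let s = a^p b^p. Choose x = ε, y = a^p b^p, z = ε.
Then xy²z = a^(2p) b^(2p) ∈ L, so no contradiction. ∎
Error: The decomposition violates |xy| ≤ p. With y = a^p b^p, |xy| = |y| = 2p > p. (The proof also miscomputes xy²z, which would be a^p b^p a^p b^p rather than a^(2p) b^(2p), and it wrongly treats one harmless decomposition as settling the matter — the prover does not get to choose the decomposition.)

Correction: The pumping lemma requires |xy| ≤ p, and the argument must handle every decomposition satisfying |xy| ≤ p, |y| ≥ 1. Since s starts with p a's, any such y consists only of a's, say y = a^k with k ≥ 1. Then xy²z = a^(p+k) b^p has unequal numbers of a's and b's, so xy²z ∉ L — the required contradiction.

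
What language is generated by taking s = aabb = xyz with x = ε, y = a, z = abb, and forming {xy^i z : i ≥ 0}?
{xy^i z : i ≥ 0} = {a^(i+1) b^2 : i ≥ 0} = {abb, aabb, aaabb, ...}

With x = ε, y = a, z = abb: Starting with aabb and pumping the first 'a' (z = abb keeps the second 'a'), we get strings with i+1 a's followed by 2 b's for i = 0, 1, 2, ...; note bb is not produced because z always contributes one a.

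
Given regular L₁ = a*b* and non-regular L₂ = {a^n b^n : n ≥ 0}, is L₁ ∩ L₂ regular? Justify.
No — L₁ ∩ L₂ is not regular.

Every string a^n b^n already lies in a*b*, so L₁ ∩ L₂ = {a^n b^n : n ≥ 0} = L₂ itself, which is the standard non-regular language (pump s = a^p b^p).

Note that the bare facts "L₁ regular, L₂ non-regular" do not settle the question by themselves: the closure of regular languages under ∪, ∩, complement and difference applies only when BOTH operands are regular. With a non-regular operand the result can come out regular or non-regular depending on the specific languages, so one has to work out L₁ ∩ L₂ for this particular pair, as above.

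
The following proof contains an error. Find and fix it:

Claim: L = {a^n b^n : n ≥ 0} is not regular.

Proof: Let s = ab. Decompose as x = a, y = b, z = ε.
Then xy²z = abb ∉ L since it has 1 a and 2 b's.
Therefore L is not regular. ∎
Error: The string s = ab might be shorter than the pumping length p.

Correction: Choose s = a^p b^p to ensure |s| ≥ p. Also, the decomposition is wrong: with |xy| ≤ p, y cannot include b's when s starts with p a's.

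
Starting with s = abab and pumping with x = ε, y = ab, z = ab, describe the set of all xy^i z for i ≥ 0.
{xy^i z : i ≥ 0} = {(ab)^(i+1) : i ≥ 0} = {ab, abab, ababab, ...}

With x = ε, y = ab, z = ab: Pumping 'ab' gives strings of alternating a's and b's.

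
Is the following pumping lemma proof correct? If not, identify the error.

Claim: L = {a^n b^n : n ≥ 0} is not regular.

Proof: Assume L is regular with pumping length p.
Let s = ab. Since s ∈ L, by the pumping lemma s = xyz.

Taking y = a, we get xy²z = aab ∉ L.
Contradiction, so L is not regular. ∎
The proof is INCORRECT.

Error: The string s = ab may be shorter than p.
The pumping lemma only applies to strings with |s| ≥ p, and p is not under our control.
We must choose s in terms of p, e.g. s = a^p b^p, to ensure |s| ≥ p.
(The proof also fixes one particular y; a valid argument must handle every decomposition with |xy| ≤ p and |y| ≥ 1 — for s = a^p b^p this forces y = a^k, and then xy²z = a^(p+k) b^p ∉ L.)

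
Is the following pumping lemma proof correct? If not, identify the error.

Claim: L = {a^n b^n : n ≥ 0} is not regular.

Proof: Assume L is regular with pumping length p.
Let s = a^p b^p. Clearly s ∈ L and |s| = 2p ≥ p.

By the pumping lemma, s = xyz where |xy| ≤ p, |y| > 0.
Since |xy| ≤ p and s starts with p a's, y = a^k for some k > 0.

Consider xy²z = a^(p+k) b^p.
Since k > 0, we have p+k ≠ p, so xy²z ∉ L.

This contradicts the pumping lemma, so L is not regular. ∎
The proof is correct.

This proof is valid because:
1. The string s = a^p b^p is correctly in L
2. The decomposition analysis is correct: y must consist only of a's
3. The contradiction is valid: pumping increases a's but not b's
4. The conclusion follows logically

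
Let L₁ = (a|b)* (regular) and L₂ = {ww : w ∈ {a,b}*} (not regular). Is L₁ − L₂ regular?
No — L₁ − L₂ is not regular.

L₁ − L₂ is the complement of {ww} within {a,b}*. If it were regular, its complement {ww} would be regular as well (regular languages are closed under complement) — contradiction. So L₁ − L₂ is not regular.

Note that the bare facts "L₁ regular, L₂ non-regular" do not settle the question by themselves: the closure of regular languages under ∪, ∩, complement and difference applies only when BOTH operands are regular. With a non-regular operand the result can come out regular or non-regular depending on the specific languages, so one has to work out L₁ − L₂ for this particular pair, as above.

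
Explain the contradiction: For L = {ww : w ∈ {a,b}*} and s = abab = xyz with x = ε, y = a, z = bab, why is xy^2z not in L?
xy²z = aabab ∉ L

Pumping with i = 2 replaces y = a by y² = aa:
- Original: s = xyz = abab; abab splits into halves ab · ab, which are equal, so it is in L (w = ab)
- Pumped: xy²z = ε · aa · bab = aabab
- aabab has odd length 5, so it cannot be written as ww and is not in L

The pumping lemma would require xy²z ∈ L, so this decomposition yields a contradiction.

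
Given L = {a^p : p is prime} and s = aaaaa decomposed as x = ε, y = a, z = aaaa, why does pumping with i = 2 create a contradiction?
xy²z = aaaaaa ∉ L

Pumping with i = 2 replaces y = a by y² = aa:
- Original: s = xyz = aaaaa; aaaaa has length 5, which is prime, so it is in L
- Pumped: xy²z = ε · aa · aaaa = aaaaaa
- aaaaaa has length 6 = 2 × 3, which is not prime, so it is not in L

The pumping lemma would require xy²z ∈ L, so this decomposition yields a contradiction.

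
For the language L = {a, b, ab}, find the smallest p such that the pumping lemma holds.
p = 3

For a finite language L, the pumping lemma holds vacuously if p > max|s| for s ∈ L.

The longest string in L = {a, b, ab} has length 2.
If p = 3, then no string s ∈ L has |s| ≥ p, so the condition is vacuously true.

The minimum pumping length is p = 3.

Why no smaller p works: for any p ≤ 2, the longest string s ∈ L has |s| = 2 ≥ p, so it would
have to be pumpable; but pumping up (i = 2, 3, ...) produces ever longer strings, which cannot all lie in the
finite language L. So the pumping property fails for every p ≤ 2.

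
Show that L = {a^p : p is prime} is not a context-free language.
Assume for contradiction that L is context-free, and let p ≥ 1 be the pumping length given by the pumping lemma for CFLs.
Choose a prime q with q ≥ p and let s = a^q. Then s ∈ L and |s| = q ≥ p.
By the CFL pumping lemma, s = uvxyz for some u, v, x, y, z with |vxy| ≤ p, |vy| ≥ 1, and uv^i xy^i z ∈ L for every i ≥ 0.
All symbols are a's, so only lengths matter: let k = |vy|, with 1 ≤ k ≤ p. Then |uv^i xy^i z| = q + (i − 1)k.

Take i = q + 1: the length is q + qk = q(k + 1).
Both factors satisfy q ≥ 2 and k + 1 ≥ 2, so q(k + 1) is composite and uv^(q+1) xy^(q+1) z ∉ L.

This contradicts the CFL pumping lemma, which requires uv^i xy^i z ∈ L for all i ≥ 0.
Hence L = {a^p : p is prime} is not context-free. ∎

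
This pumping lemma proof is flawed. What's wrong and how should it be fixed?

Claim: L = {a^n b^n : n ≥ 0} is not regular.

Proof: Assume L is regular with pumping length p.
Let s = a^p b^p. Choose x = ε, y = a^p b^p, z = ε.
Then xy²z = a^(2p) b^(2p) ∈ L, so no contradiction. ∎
Error: The decomposition violates |xy| ≤ p. With y = a^p b^p, |xy| = |y| = 2p > p. (The proof also miscomputes xy²z, which would be a^p b^p a^p b^p rather than a^(2p) b^(2p), and it wrongly treats one harmless decomposition as settling the matter — the prover does not get to choose the decomposition.)

Correction: The pumping lemma requires |xy| ≤ p, and the argument must handle every decomposition satisfying |xy| ≤ p, |y| ≥ 1. Since s starts with p a's, any such y consists only of a's, say y = a^k with k ≥ 1. Then xy²z = a^(p+k) b^p has unequal numbers of a's and b's, so xy²z ∉ L — the required contradiction.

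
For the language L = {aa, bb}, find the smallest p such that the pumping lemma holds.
p = 3

For a finite language L, the pumping lemma holds vacuously if p > max|s| for s ∈ L.

The longest string in L = {aa, bb} has length 2.
If p = 3, then no string s ∈ L has |s| ≥ p, so the condition is vacuously true.

The minimum pumping length is p = 3.

Why no smaller p works: for any p ≤ 2, the longest string s ∈ L has |s| = 2 ≥ p, so it would
have to be pumpable; but pumping up (i = 2, 3, ...) produces ever longer strings, which cannot all lie in the
finite language L. So the pumping property fails for every p ≤ 2.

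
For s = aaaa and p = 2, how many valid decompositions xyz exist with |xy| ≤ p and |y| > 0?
3

For s = 'aaaa' with pumping length p = 2:

Constraints: |xy| ≤ 2, |y| > 0

Valid decompositions (|xy| ≤ p, |y| ≥ 1):
  • x='', y='a', z='aaa'
  • x='a', y='a', z='aa'
  • x='', y='aa', z='aa'

Total count: 3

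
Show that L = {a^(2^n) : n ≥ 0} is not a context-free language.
Assume for contradiction that L is context-free, and let p ≥ 1 be the pumping length given by the pumping lemma for CFLs.
Choose s = a^(2^p). Then s ∈ L and |s| = 2^p ≥ p.
By the CFL pumping lemma, s = uvxyz for some u, v, x, y, z with |vxy| ≤ p, |vy| ≥ 1, and uv^i xy^i z ∈ L for every i ≥ 0.
All symbols are a's, so only lengths matter: let k = |vy|, with 1 ≤ k ≤ |vxy| ≤ p < 2^p.

Take i = 2: |uv²xy²z| = 2^p + k, and 2^p < 2^p + k < 2^p + 2^p = 2^(p+1).
So the length lies strictly between consecutive powers of two and is not a power of 2; uv²xy²z ∉ L.

This contradicts the CFL pumping lemma, which requires uv^i xy^i z ∈ L for all i ≥ 0.
Hence L = {a^(2^n) : n ≥ 0} is not context-free. ∎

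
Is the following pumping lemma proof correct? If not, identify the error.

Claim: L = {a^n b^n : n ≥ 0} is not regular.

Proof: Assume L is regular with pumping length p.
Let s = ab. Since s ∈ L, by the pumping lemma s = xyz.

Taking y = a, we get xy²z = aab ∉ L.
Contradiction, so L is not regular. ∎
The proof is INCORRECT.

Error: The string s = ab may be shorter than p.
The pumping lemma only applies to strings with |s| ≥ p, and p is not under our control.
We must choose s in terms of p, e.g. s = a^p b^p, to ensure |s| ≥ p.
(The proof also fixes one particular y; a valid argument must handle every decomposition with |xy| ≤ p and |y| ≥ 1 — for s = a^p b^p this forces y = a^k, and then xy²z = a^(p+k) b^p ∉ L.)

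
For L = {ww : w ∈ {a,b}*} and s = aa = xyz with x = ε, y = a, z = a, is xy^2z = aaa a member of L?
No

xy²z = ε · aa · a = aaa.
aaa has odd length 3, so it cannot be written as ww and is not in L.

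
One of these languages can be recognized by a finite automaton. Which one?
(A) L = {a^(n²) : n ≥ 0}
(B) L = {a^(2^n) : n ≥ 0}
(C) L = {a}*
(C) {a}*

(C) L = {a}* is regular.

This can be recognized by a finite automaton (DFA/NFA).
Regular expressions like {a}* define regular languages.

The other choices are not regular:
- {a^(n²) : n ≥ 0}: After pumping, length is no longer a perfect square
- {a^(2^n) : n ≥ 0}: After pumping, length is no longer a power of 2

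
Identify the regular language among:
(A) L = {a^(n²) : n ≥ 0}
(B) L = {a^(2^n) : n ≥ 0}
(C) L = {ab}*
(C) {ab}*

(C) L = {ab}* is regular.

This can be recognized by a finite automaton (DFA/NFA).
Regular expressions like {ab}* define regular languages.

The other choices are not regular:
- {a^(n²) : n ≥ 0}: After pumping, length is no longer a perfect square
- {a^(2^n) : n ≥ 0}: After pumping, length is no longer a power of 2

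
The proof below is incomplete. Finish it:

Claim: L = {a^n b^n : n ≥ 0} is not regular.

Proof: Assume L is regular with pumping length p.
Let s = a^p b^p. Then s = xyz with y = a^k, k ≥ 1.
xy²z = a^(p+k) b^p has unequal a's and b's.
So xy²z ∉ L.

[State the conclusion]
This contradicts the pumping lemma for regular languages,
which guarantees xy^i z ∈ L for all i ≥ 0.

Since our assumption that L is regular leads to a contradiction,
we conclude that L = {a^n b^n : n ≥ 0} is NOT regular. ∎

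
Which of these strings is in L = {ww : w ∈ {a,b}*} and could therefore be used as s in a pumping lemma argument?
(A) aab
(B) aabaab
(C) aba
(B) aabaab

The pumping lemma is applied to a string s that lies in L, so first check membership of each option:
- (A) aab has odd length 3, so it cannot be written as ww and is not in L ✗
- (B) aabaab splits into halves aab · aab, which are equal, so it is in L (w = aab) ✓
- (C) aba has odd length 3, so it cannot be written as ww and is not in L ✗

Only (B) aabaab is in L, so it is the only candidate that could play the role of s.
(In a complete proof one picks s in terms of the pumping length p so that |s| ≥ p is guaranteed; a fixed string like aabaab illustrates the shape of such an s.)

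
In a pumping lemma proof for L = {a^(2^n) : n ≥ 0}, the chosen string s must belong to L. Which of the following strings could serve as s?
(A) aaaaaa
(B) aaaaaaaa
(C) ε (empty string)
(B) aaaaaaaa

The pumping lemma is applied to a string s that lies in L, so first check membership of each option:
- (A) aaaaaa has length 6, strictly between 2^2 = 4 and 2^3 = 8, so it is not in L ✗
- (B) aaaaaaaa has length 8 = 2^3, so it is in L ✓
- (C) ε has length 0, which is not a power of 2, so it is not in L ✗

Only (B) aaaaaaaa is in L, so it is the only candidate that could play the role of s.
(In a complete proof one picks s in terms of the pumping length p so that |s| ≥ p is guaranteed; a fixed string like aaaaaaaa illustrates the shape of such an s.)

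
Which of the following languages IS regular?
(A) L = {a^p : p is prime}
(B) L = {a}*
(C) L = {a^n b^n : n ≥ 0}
(B) {a}*

(B) L = {a}* is regular.

This can be recognized by a finite automaton (DFA/NFA).
Regular expressions like {a}* define regular languages.

The other choices are not regular:
- {a^p : p is prime}: After pumping, the length becomes composite
- {a^n b^n : n ≥ 0}: After pumping, the number of a's and b's become unequal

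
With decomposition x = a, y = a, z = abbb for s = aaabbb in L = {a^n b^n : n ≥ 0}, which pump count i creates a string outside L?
i = 2

xy²z = a · aa · abbb = aaaabbb; aaaabbb has 4 a's and 3 b's; 4 ≠ 3, so it is not in L.
(Other choices also work, e.g. i = 0, 3; only i = 1 is guaranteed to stay in L since xy¹z = s.)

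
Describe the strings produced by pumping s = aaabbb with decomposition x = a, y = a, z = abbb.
{xy^i z : i ≥ 0} = {a^(2+i) b^3 : i ≥ 0} = {aabbb, aaabbb, aaaabbb, ...}

With x = a, y = a, z = abbb: Starting with aaabbb and pumping the second 'a', we get strings with 2+i a's followed by 3 b's for i = 0, 1, 2, ...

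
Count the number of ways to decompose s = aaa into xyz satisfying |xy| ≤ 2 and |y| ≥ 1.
3

For s = 'aaa' with pumping length p = 2:

Constraints: |xy| ≤ 2, |y| > 0

Valid decompositions (|xy| ≤ p, |y| ≥ 1):
  • x='', y='a', z='aa'
  • x='a', y='a', z='a'
  • x='', y='aa', z='a'

Total count: 3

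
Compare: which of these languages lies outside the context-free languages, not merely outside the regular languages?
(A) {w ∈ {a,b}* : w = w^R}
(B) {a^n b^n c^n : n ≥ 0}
(B) {a^n b^n c^n : n ≥ 0}

(B) {a^n b^n c^n : n ≥ 0} requires the CFL pumping lemma.

- {w ∈ {a,b}* : w = w^R} is context-free (but not regular)
  • Can be shown non-regular with the regular pumping lemma
  • After pumping, the string is no longer symmetric

- {a^n b^n c^n : n ≥ 0} is NOT context-free
  • Requires the CFL pumping lemma to prove
  • Cannot maintain three equal counts simultaneously

The CFL pumping lemma is "stronger" in that it can prove non-membership
in the larger class of context-free languages.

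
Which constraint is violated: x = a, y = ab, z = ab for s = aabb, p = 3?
Violated: xyz = s

The decomposition x = a, y = ab, z = ab for s = aabb with p = 3
violates the constraint: xyz = s

xyz = 'a' + 'ab' + 'ab' = 'aabab' ≠ 'aabb' = s. The decomposition doesn't reconstruct s.

Pumping lemma constraints:
1. xyz = s (decomposition is valid)
2. |xy| ≤ p
3. |y| > 0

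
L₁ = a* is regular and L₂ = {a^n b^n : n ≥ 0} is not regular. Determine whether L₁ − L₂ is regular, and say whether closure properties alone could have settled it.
Yes — L₁ − L₂ is regular.

The only string of a* that lies in {a^n b^n} is ε, so L₁ − L₂ = a* − {ε} = a⁺ = aa*, which is regular.

Note that the bare facts "L₁ regular, L₂ non-regular" do not settle the question by themselves: the closure of regular languages under ∪, ∩, complement and difference applies only when BOTH operands are regular. With a non-regular operand the result can come out regular or non-regular depending on the specific languages, so one has to work out L₁ − L₂ for this particular pair, as above.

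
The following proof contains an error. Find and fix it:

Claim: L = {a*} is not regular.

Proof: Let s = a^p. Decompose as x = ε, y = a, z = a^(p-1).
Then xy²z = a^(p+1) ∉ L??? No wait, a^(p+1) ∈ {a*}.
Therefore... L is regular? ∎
Error: The proof attempts to show a*  is not regular, but a* IS regular!

Correction: a* is a regular language (recognized by a simple DFA with one accepting state and self-loop on 'a'). The pumping lemma can only prove non-regularity, not regularity. For regular languages, pumping always works.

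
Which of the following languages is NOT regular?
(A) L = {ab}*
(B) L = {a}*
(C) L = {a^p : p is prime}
(C) {a^p : p is prime}

(C) L = {a^p : p is prime} is NOT regular.

The pumping lemma can be used to prove this:
After pumping, the length becomes composite

The other languages are regular because they can be recognized by finite automata.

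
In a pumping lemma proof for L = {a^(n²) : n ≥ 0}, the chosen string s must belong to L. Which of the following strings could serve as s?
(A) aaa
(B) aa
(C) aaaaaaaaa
(C) aaaaaaaaa

The pumping lemma is applied to a string s that lies in L, so first check membership of each option:
- (A) aaa has length 3, strictly between 1² = 1 and 2² = 4, so it is not in L ✗
- (B) aa has length 2, strictly between 1² = 1 and 2² = 4, so it is not in L ✗
- (C) aaaaaaaaa has length 9 = 3², a perfect square, so it is in L ✓

Only (C) aaaaaaaaa is in L, so it is the only candidate that could play the role of s.
(In a complete proof one picks s in terms of the pumping length p so that |s| ≥ p is guaranteed; a fixed string like aaaaaaaaa illustrates the shape of such an s.)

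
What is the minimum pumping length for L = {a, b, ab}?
p = 3

For a finite language L, the pumping lemma holds vacuously if p > max|s| for s ∈ L.

The longest string in L = {a, b, ab} has length 2.
If p = 3, then no string s ∈ L has |s| ≥ p, so the condition is vacuously true.

The minimum pumping length is p = 3.

Why no smaller p works: for any p ≤ 2, the longest string s ∈ L has |s| = 2 ≥ p, so it would
have to be pumpable; but pumping up (i = 2, 3, ...) produces ever longer strings, which cannot all lie in the
finite language L. So the pumping property fails for every p ≤ 2.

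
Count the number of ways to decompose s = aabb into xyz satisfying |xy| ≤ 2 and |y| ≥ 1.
3

For s = 'aabb' with pumping length p = 2:

Constraints: |xy| ≤ 2, |y| > 0

Valid decompositions (|xy| ≤ p, |y| ≥ 1):
  • x='', y='a', z='abb'
  • x='a', y='a', z='bb'
  • x='', y='aa', z='bb'

Total count: 3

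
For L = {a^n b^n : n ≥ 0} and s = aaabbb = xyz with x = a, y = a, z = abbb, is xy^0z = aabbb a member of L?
No

xy⁰z = a · ε · abbb = aabbb.
aabbb has 2 a's and 3 b's; 2 ≠ 3, so it is not in L.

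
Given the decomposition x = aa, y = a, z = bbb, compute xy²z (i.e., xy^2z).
aaaabbb

Given x = 'aa', y = 'a', z = 'bbb' and i = 2:

xy^2z = x + y·y·...·y (2 times) + z
       = 'aa' + 'a'^2 + 'bbb'
       = 'aa' + 'aa' + 'bbb'
       = 'aaaabbb'

The pumped string is 'aaaabbb' with length 7.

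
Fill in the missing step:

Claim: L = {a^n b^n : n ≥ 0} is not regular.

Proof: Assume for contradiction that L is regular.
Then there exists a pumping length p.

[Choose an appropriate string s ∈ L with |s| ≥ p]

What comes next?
s = a^p b^p

This string is in L (has equal a's and b's) and has length 2p ≥ p.
Any decomposition xyz with |xy| ≤ p means y consists only of a's,
so pumping will unbalance the counts.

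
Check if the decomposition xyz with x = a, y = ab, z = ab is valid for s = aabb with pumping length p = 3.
Violated: xyz = s

The decomposition x = a, y = ab, z = ab for s = aabb with p = 3
violates the constraint: xyz = s

xyz = 'a' + 'ab' + 'ab' = 'aabab' ≠ 'aabb' = s. The decomposition doesn't reconstruct s.

Pumping lemma constraints:
1. xyz = s (decomposition is valid)
2. |xy| ≤ p
3. |y| > 0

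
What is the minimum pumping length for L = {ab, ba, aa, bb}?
p = 3

For a finite language L, the pumping lemma holds vacuously if p > max|s| for s ∈ L.

The longest string in L = {ab, ba, aa, bb} has length 2.
If p = 3, then no string s ∈ L has |s| ≥ p, so the condition is vacuously true.

The minimum pumping length is p = 3.

Why no smaller p works: for any p ≤ 2, the longest string s ∈ L has |s| = 2 ≥ p, so it would
have to be pumpable; but pumping up (i = 2, 3, ...) produces ever longer strings, which cannot all lie in the
finite language L. So the pumping property fails for every p ≤ 2.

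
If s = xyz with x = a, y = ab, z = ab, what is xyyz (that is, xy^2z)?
aababab

Given x = 'a', y = 'ab', z = 'ab' and i = 2:

xy^2z = x + y·y·...·y (2 times) + z
       = 'a' + 'ab'^2 + 'ab'
       = 'a' + 'abab' + 'ab'
       = 'aababab'

The pumped string is 'aababab' with length 7.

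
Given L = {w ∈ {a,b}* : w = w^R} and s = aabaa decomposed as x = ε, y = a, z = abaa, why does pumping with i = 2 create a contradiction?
xy²z = aaabaa ∉ L

Pumping with i = 2 replaces y = a by y² = aa:
- Original: s = xyz = aabaa; aabaa reversed is aabaa, the same string, so it is a palindrome and is in L
- Pumped: xy²z = ε · aa · abaa = aaabaa
- aaabaa reversed is aabaaa ≠ aaabaa, so it is not a palindrome and is not in L

The pumping lemma would require xy²z ∈ L, so this decomposition yields a contradiction.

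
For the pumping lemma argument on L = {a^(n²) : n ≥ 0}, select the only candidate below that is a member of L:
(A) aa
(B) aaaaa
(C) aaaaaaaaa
(C) aaaaaaaaa

The pumping lemma is applied to a string s that lies in L, so first check membership of each option:
- (A) aa has length 2, strictly between 1² = 1 and 2² = 4, so it is not in L ✗
- (B) aaaaa has length 5, strictly between 2² = 4 and 3² = 9, so it is not in L ✗
- (C) aaaaaaaaa has length 9 = 3², a perfect square, so it is in L ✓

Only (C) aaaaaaaaa is in L, so it is the only candidate that could play the role of s.
(In a complete proof one picks s in terms of the pumping length p so that |s| ≥ p is guaranteed; a fixed string like aaaaaaaaa illustrates the shape of such an s.)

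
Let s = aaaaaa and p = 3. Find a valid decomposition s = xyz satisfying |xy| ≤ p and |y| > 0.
x = 'a', y = 'a', z = 'aaaa'

For s = aaaaaa and p = 3, one valid decomposition is:
- x = 'a' (length 1)
- y = 'a' (length 1)
- z = 'aaaa' (length 4)

Verification:
- xyz = 'a' + 'a' + 'aaaa' = aaaaaa ✓
- |xy| = 2 ≤ 3 ✓
- |y| = 1 > 0 ✓

All pumping lemma constraints are satisfied.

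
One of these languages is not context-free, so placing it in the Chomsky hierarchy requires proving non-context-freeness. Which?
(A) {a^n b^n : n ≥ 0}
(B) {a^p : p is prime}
(B) {a^p : p is prime}

(B) {a^p : p is prime} requires the CFL pumping lemma.

- {a^n b^n : n ≥ 0} is context-free (but not regular)
  • Can be shown non-regular with the regular pumping lemma
  • After pumping, the number of a's and b's become unequal

- {a^p : p is prime} is NOT context-free
  • Requires the CFL pumping lemma to prove
  • The CFL pumping lemma also fails because prime gaps are unbounded

The CFL pumping lemma is "stronger" in that it can prove non-membership
in the larger class of context-free languages.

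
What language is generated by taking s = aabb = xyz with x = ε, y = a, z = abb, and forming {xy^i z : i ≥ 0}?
{xy^i z : i ≥ 0} = {a^(i+1) b^2 : i ≥ 0} = {abb, aabb, aaabb, ...}

With x = ε, y = a, z = abb: Starting with aabb and pumping the first 'a' (z = abb keeps the second 'a'), we get strings with i+1 a's followed by 2 b's for i = 0, 1, 2, ...; note bb is not produced because z always contributes one a.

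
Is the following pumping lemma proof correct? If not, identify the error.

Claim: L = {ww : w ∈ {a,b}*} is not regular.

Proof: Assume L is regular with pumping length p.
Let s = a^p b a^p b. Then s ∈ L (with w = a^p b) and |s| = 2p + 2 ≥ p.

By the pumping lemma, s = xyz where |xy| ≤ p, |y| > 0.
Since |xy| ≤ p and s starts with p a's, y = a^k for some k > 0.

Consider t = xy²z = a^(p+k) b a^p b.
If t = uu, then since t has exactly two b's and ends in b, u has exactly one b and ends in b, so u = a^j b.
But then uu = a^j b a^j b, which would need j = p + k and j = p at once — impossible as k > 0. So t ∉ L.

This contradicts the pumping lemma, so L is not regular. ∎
The proof is correct.

This proof is valid because:
1. s = a^p b a^p b is in L and is chosen in terms of p, so |s| ≥ p holds for every p
2. The decomposition analysis is correct: |xy| ≤ p forces y to lie inside the leading a's
3. The contradiction is valid: the argument shows a^(p+k) b a^p b cannot be split into two equal halves
4. The conclusion follows logically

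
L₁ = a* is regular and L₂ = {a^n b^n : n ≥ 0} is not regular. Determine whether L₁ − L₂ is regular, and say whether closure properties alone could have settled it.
Yes — L₁ − L₂ is regular.

The only string of a* that lies in {a^n b^n} is ε, so L₁ − L₂ = a* − {ε} = a⁺ = aa*, which is regular.

Note that the bare facts "L₁ regular, L₂ non-regular" do not settle the question by themselves: the closure of regular languages under ∪, ∩, complement and difference applies only when BOTH operands are regular. With a non-regular operand the result can come out regular or non-regular depending on the specific languages, so one has to work out L₁ − L₂ for this particular pair, as above.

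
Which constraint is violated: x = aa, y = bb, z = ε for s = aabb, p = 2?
Violated: |xy| ≤ p

The decomposition x = aa, y = bb, z = ε for s = aabb with p = 2
violates the constraint: |xy| ≤ p

|xy| = |aabb| = 4 > 2 = p. The decomposition puts too many characters in xy.

Pumping lemma constraints:
1. xyz = s (decomposition is valid)
2. |xy| ≤ p
3. |y| > 0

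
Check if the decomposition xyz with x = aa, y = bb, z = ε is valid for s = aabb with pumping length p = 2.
Violated: |xy| ≤ p

The decomposition x = aa, y = bb, z = ε for s = aabb with p = 2
violates the constraint: |xy| ≤ p

|xy| = |aabb| = 4 > 2 = p. The decomposition puts too many characters in xy.

Pumping lemma constraints:
1. xyz = s (decomposition is valid)
2. |xy| ≤ p
3. |y| > 0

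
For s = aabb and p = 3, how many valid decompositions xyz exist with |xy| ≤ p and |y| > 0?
6

For s = 'aabb' with pumping length p = 3:

Constraints: |xy| ≤ 3, |y| > 0

Valid decompositions (|xy| ≤ p, |y| ≥ 1):
  • x='', y='a', z='abb'
  • x='a', y='a', z='bb'
  • x='', y='aa', z='bb'
  • x='aa', y='b', z='b'
  • x='a', y='ab', z='b'
  • x='', y='aab', z='b'

Total count: 6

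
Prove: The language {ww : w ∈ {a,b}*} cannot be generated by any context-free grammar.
Assume for contradiction that L is context-free, and let p ≥ 1 be the pumping length given by the pumping lemma for CFLs.
Choose s = a^p b^p a^p b^p. Then s ∈ L (take w = a^p b^p) and |s| = 4p ≥ p.
By the CFL pumping lemma, s = uvxyz for some u, v, x, y, z with |vxy| ≤ p, |vy| ≥ 1, and uv^i xy^i z ∈ L for every i ≥ 0.

Write s as four blocks A₁ B₁ A₂ B₂ with A₁ = A₂ = a^p and B₁ = B₂ = b^p. Since |vxy| ≤ p, the window vxy lies inside at most two adjacent blocks. Take i = 0 and let t = uxz, so |t| = 4p − |vy| with 1 ≤ |vy| ≤ p. If |t| is odd, t ∉ L immediately, so assume |vy| is even (hence |vy| ≥ 2) and |t|/2 = 2p − |vy|/2, which satisfies p ≤ |t|/2 ≤ 2p − 1.

Case 1 (vxy inside A₁B₁): t = a^(p−j) b^(p−l) a^p b^p with j + l = |vy|. The second half of t has length < 2p, so it is a suffix of the trailing a^p b^p and ends in b; the first half is a^(p−j) b^(p−l) a^((j+l)/2), which ends in a because (j+l)/2 ≥ 1. The halves differ, so t ∉ L.

Case 2 (vxy inside B₁A₂, straddling the middle): t = a^p b^(p−j) a^(p−l) b^p with j + l = |vy|. If t = ww, then w is a prefix of t of length ≥ p, so w begins with a^p; and w is a suffix of t of length ≥ p, so w ends with b^p. That forces |w| ≥ 2p, contradicting |w| = |t|/2 ≤ 2p − 1. So t ∉ L.

Case 3 (vxy inside A₂B₂): t = a^p b^p a^(p−j) b^(p−l) with j + l = |vy|. The first half of t is a prefix of a^p b^p, so it begins with a; the second half is b^((j+l)/2) a^(p−j) b^(p−l), which begins with b. The halves differ, so t ∉ L.

In every case uv⁰xy⁰z = uxz ∉ L.

This contradicts the CFL pumping lemma, which requires uv^i xy^i z ∈ L for all i ≥ 0.
Hence L = {ww : w ∈ {a,b}*} is not context-free. ∎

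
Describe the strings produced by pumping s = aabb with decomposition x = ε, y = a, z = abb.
{xy^i z : i ≥ 0} = {a^(i+1) b^2 : i ≥ 0} = {abb, aabb, aaabb, ...}

With x = ε, y = a, z = abb: Starting with aabb and pumping the first 'a' (z = abb keeps the second 'a'), we get strings with i+1 a's followed by 2 b's for i = 0, 1, 2, ...; note bb is not produced because z always contributes one a.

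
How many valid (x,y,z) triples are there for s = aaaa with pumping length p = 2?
3

For s = 'aaaa' with pumping length p = 2:

Constraints: |xy| ≤ 2, |y| > 0

Valid decompositions (|xy| ≤ p, |y| ≥ 1):
  • x='', y='a', z='aaa'
  • x='a', y='a', z='aa'
  • x='', y='aa', z='aa'

Total count: 3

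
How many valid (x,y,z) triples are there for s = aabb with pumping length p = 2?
3

For s = 'aabb' with pumping length p = 2:

Constraints: |xy| ≤ 2, |y| > 0

Valid decompositions (|xy| ≤ p, |y| ≥ 1):
  • x='', y='a', z='abb'
  • x='a', y='a', z='bb'
  • x='', y='aa', z='bb'

Total count: 3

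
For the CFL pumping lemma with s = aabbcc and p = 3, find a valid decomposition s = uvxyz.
u='aa', v='b', x='b', y='c', z='c'

For s = aabbcc with pumping length p = 3:

One valid decomposition:
- u = 'aa'
- v = 'b'
- x = 'b'
- y = 'c'
- z = 'c'

Verification:
- uvxyz = 'aa' + 'b' + 'b' + 'c' + 'c' = aabbcc ✓
- |vxy| = |'bbc'| = 3 ≤ 3 ✓
- |vy| = |'bc'| = 2 > 0 ✓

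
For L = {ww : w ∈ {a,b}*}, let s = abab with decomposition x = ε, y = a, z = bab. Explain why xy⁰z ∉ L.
xy⁰z = bab ∉ L

Pumping with i = 0 replaces y = a by y⁰ = ε:
- Original: s = xyz = abab; abab splits into halves ab · ab, which are equal, so it is in L (w = ab)
- Pumped: xy⁰z = ε · ε · bab = bab
- bab has odd length 3, so it cannot be written as ww and is not in L

The pumping lemma would require xy⁰z ∈ L, so this decomposition yields a contradiction.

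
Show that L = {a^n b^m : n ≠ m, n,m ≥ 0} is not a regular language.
Assume for contradiction that L is regular, and let p ≥ 1 be the pumping length given by the pumping lemma.
Choose s = a^p b^(p + p!). Then s ∈ L because p ≠ p + p! (as p! ≥ 1), and |s| ≥ p.
By the pumping lemma, s = xyz for some x, y, z with |xy| ≤ p, |y| ≥ 1, and xy^i z ∈ L for every i ≥ 0.
Since |xy| ≤ p and the first p symbols of s are all a's, y = a^k for some k with 1 ≤ k ≤ p.
For every i ≥ 0, xy^i z = a^(p + (i − 1)k) b^(p + p!).

Because 1 ≤ k ≤ p, k divides p!. Let t = p!/k (a positive integer) and take i = t + 1.
Then the number of a's is p + tk = p + p!, which equals the number of b's.
So xy^(t+1) z = a^(p + p!) b^(p + p!) has equally many a's and b's and is NOT in L.

This contradicts the pumping lemma, which requires xy^i z ∈ L for all i ≥ 0.
Hence L = {a^n b^m : n ≠ m, n,m ≥ 0} is not regular. ∎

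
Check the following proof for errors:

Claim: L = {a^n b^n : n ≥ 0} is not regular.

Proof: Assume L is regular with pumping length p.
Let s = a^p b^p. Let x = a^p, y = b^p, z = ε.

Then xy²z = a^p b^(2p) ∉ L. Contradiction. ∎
The proof is INCORRECT.

Error: The decomposition violates |xy| ≤ p.
With x = a^p and y = b^p, we have |xy| = 2p > p.
The pumping lemma requires |xy| ≤ p, so y must be within the first p characters.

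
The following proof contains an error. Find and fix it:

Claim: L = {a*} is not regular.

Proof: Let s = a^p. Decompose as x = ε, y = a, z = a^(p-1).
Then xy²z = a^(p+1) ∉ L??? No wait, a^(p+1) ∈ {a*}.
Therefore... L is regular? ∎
Error: The proof attempts to show a*  is not regular, but a* IS regular!

Correction: a* is a regular language (recognized by a simple DFA with one accepting state and self-loop on 'a'). The pumping lemma can only prove non-regularity, not regularity. For regular languages, pumping always works.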